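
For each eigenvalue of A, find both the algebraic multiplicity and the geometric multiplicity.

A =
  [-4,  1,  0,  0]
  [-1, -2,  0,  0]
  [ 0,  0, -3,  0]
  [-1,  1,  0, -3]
λ = -3: alg = 4, geom = 3

Step 1 — factor the characteristic polynomial to read off the algebraic multiplicities:
  χ_A(x) = (x + 3)^4

Step 2 — compute geometric multiplicities via the rank-nullity identity g(λ) = n − rank(A − λI):
  rank(A − (-3)·I) = 1, so dim ker(A − (-3)·I) = n − 1 = 3

Summary:
  λ = -3: algebraic multiplicity = 4, geometric multiplicity = 3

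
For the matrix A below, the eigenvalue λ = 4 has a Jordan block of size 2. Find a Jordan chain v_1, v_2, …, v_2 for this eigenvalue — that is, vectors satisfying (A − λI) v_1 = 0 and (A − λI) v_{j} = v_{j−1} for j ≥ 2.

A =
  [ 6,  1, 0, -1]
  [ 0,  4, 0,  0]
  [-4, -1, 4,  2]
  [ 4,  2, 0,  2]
A Jordan chain for λ = 4 of length 2:
v_1 = (2, 0, -4, 4)ᵀ
v_2 = (1, 0, 0, 0)ᵀ

Let N = A − (4)·I. We want v_2 with N^2 v_2 = 0 but N^1 v_2 ≠ 0; then v_{j-1} := N · v_j for j = 2, …, 2.

Pick v_2 = (1, 0, 0, 0)ᵀ.
Then v_1 = N · v_2 = (2, 0, -4, 4)ᵀ.

Sanity check: (A − (4)·I) v_1 = (0, 0, 0, 0)ᵀ = 0. ✓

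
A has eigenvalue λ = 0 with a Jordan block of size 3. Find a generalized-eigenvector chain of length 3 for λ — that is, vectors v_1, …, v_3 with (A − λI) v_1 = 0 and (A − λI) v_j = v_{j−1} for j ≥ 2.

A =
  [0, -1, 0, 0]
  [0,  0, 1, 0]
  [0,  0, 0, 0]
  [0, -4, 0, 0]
A Jordan chain for λ = 0 of length 3:
v_1 = (-1, 0, 0, -4)ᵀ
v_2 = (0, 1, 0, 0)ᵀ
v_3 = (0, 0, 1, 0)ᵀ

Let N = A − (0)·I. We want v_3 with N^3 v_3 = 0 but N^2 v_3 ≠ 0; then v_{j-1} := N · v_j for j = 3, …, 2.

Pick v_3 = (0, 0, 1, 0)ᵀ.
Then v_2 = N · v_3 = (0, 1, 0, 0)ᵀ.
Then v_1 = N · v_2 = (-1, 0, 0, -4)ᵀ.

Sanity check: (A − (0)·I) v_1 = (0, 0, 0, 0)ᵀ = 0. ✓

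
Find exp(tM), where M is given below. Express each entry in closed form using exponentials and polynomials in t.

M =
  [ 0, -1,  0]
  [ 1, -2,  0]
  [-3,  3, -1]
e^{tM} =
  [t*exp(-t) + exp(-t), -t*exp(-t), 0]
  [t*exp(-t), -t*exp(-t) + exp(-t), 0]
  [-3*t*exp(-t), 3*t*exp(-t), exp(-t)]

Strategy: write M = P · J · P⁻¹ where J is a Jordan canonical form, so e^{tM} = P · e^{tJ} · P⁻¹, and e^{tJ} can be computed block-by-block.

M has Jordan form
J =
  [-1,  1,  0]
  [ 0, -1,  0]
  [ 0,  0, -1]
(up to reordering of blocks).

Per-block formulas:
  For a 2×2 Jordan block J_2(-1): exp(t · J_2(-1)) = e^(-1t)·(I + t·N), where N is the 2×2 nilpotent shift.
  For a 1×1 block at λ = -1: exp(t · [-1]) = [e^(-1t)].

After assembling e^{tJ} and conjugating by P, we get:

e^{tM} =
  [t*exp(-t) + exp(-t), -t*exp(-t), 0]
  [t*exp(-t), -t*exp(-t) + exp(-t), 0]
  [-3*t*exp(-t), 3*t*exp(-t), exp(-t)]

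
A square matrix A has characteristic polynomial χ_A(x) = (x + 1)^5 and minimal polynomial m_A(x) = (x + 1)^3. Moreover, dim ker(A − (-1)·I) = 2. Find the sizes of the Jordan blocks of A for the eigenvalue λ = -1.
Block sizes for λ = -1: [3, 2]

Step 1 — from the characteristic polynomial, algebraic multiplicity of λ = -1 is 5. From dim ker(A − (-1)·I) = 2, there are exactly 2 Jordan blocks for λ = -1.
Step 2 — from the minimal polynomial, the factor (x + 1)^3 tells us the largest block for λ = -1 has size 3.
Step 3 — with total size 5, 2 blocks, and largest block 3, the block sizes (in nonincreasing order) are [3, 2].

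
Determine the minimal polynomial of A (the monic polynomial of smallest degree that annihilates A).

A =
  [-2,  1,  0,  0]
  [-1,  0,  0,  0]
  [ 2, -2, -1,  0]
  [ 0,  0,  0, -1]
x^2 + 2*x + 1

The characteristic polynomial is χ_A(x) = (x + 1)^4, so the eigenvalues are known. The minimal polynomial is
  m_A(x) = Π_λ (x − λ)^{k_λ}
where k_λ is the size of the *largest* Jordan block for λ (equivalently, the smallest k with (A − λI)^k v = 0 for every generalised eigenvector v of λ).

  λ = -1: largest Jordan block has size 2, contributing (x + 1)^2

So m_A(x) = (x + 1)^2 = x^2 + 2*x + 1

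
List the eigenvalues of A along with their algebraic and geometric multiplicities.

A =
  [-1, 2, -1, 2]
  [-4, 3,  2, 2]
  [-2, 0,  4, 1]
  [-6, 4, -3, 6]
λ = 3: alg = 4, geom = 2

Step 1 — factor the characteristic polynomial to read off the algebraic multiplicities:
  χ_A(x) = (x - 3)^4

Step 2 — compute geometric multiplicities via the rank-nullity identity g(λ) = n − rank(A − λI):
  rank(A − (3)·I) = 2, so dim ker(A − (3)·I) = n − 2 = 2

Summary:
  λ = 3: algebraic multiplicity = 4, geometric multiplicity = 2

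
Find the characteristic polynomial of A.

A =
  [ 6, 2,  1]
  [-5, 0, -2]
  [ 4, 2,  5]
x^3 - 11*x^2 + 40*x - 48

Expanding det(x·I − A) (e.g. by cofactor expansion or by noting that A is similar to its Jordan form J, which has the same characteristic polynomial as A) gives
  χ_A(x) = x^3 - 11*x^2 + 40*x - 48
which factors as (x - 4)^2*(x - 3). The eigenvalues (with algebraic multiplicities) are λ = 3 with multiplicity 1, λ = 4 with multiplicity 2.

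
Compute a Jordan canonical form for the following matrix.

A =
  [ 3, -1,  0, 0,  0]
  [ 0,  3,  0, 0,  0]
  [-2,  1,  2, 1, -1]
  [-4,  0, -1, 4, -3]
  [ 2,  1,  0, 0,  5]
J_2(3) ⊕ J_2(3) ⊕ J_1(5)

The characteristic polynomial is
  det(x·I − A) = x^5 - 17*x^4 + 114*x^3 - 378*x^2 + 621*x - 405 = (x - 5)*(x - 3)^4

Eigenvalues and multiplicities (the geometric multiplicity of λ is n − rank(A − λI), which equals the number of Jordan blocks for λ):
  λ = 3: algebraic multiplicity = 4, geometric multiplicity = 2
  λ = 5: algebraic multiplicity = 1, geometric multiplicity = 1

Determining the block sizes for each eigenvalue:
  λ = 3: with am = 4 and gm = 2, the partition is not yet determined (e.g. several partitions of 4 into 2 parts exist). Let N = A − (3)·I. Computing rank(N^1) = 3, rank(N^2) = 1; the number of blocks of size ≥ j is rank(N^{j−1}) − rank(N^j), giving [2, 2]. So we have 2 block(s) of size 2 → block sizes [2, 2]
  λ = 5: one block (gm = 1), so the single block has size am = 1 → block sizes [1]

Assembling the blocks gives a Jordan form
J =
  [3, 1, 0, 0, 0]
  [0, 3, 0, 0, 0]
  [0, 0, 3, 1, 0]
  [0, 0, 0, 3, 0]
  [0, 0, 0, 0, 5]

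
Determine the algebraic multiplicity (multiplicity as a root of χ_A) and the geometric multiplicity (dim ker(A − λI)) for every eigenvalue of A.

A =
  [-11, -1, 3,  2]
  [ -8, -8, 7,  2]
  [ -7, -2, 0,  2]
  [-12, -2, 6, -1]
λ = -5: alg = 4, geom = 2

Step 1 — factor the characteristic polynomial to read off the algebraic multiplicities:
  χ_A(x) = (x + 5)^4

Step 2 — compute geometric multiplicities via the rank-nullity identity g(λ) = n − rank(A − λI):
  rank(A − (-5)·I) = 2, so dim ker(A − (-5)·I) = n − 2 = 2

Summary:
  λ = -5: algebraic multiplicity = 4, geometric multiplicity = 2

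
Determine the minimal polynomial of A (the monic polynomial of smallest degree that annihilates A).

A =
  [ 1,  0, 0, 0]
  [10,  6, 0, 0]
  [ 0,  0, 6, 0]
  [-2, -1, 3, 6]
x^3 - 13*x^2 + 48*x - 36

The characteristic polynomial is χ_A(x) = (x - 6)^3*(x - 1), so the eigenvalues are known. The minimal polynomial is
  m_A(x) = Π_λ (x − λ)^{k_λ}
where k_λ is the size of the *largest* Jordan block for λ (equivalently, the smallest k with (A − λI)^k v = 0 for every generalised eigenvector v of λ).

  λ = 1: largest Jordan block has size 1, contributing (x − 1)
  λ = 6: largest Jordan block has size 2, contributing (x − 6)^2

So m_A(x) = (x - 6)^2*(x - 1) = x^3 - 13*x^2 + 48*x - 36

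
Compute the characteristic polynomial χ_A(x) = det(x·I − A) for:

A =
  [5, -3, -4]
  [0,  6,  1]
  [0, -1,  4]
x^3 - 15*x^2 + 75*x - 125

Expanding det(x·I − A) (e.g. by cofactor expansion or by noting that A is similar to its Jordan form J, which has the same characteristic polynomial as A) gives
  χ_A(x) = x^3 - 15*x^2 + 75*x - 125
which factors as (x - 5)^3. The eigenvalues (with algebraic multiplicities) are λ = 5 with multiplicity 3.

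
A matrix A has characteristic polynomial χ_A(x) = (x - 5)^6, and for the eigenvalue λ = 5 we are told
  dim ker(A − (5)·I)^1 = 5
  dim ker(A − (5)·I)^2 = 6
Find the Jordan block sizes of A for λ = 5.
Block sizes for λ = 5: [2, 1, 1, 1, 1]

From the dimensions of kernels of powers, the number of Jordan blocks of size at least j is d_j − d_{j−1} where d_j = dim ker(N^j) (with d_0 = 0). Computing the differences gives [5, 1].
The number of blocks of size exactly k is (#blocks of size ≥ k) − (#blocks of size ≥ k + 1), so the partition is: 4 block(s) of size 1, 1 block(s) of size 2.
In nonincreasing order the block sizes are [2, 1, 1, 1, 1].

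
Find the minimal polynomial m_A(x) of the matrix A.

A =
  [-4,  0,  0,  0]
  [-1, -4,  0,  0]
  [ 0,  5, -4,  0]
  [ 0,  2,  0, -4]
x^3 + 12*x^2 + 48*x + 64

The characteristic polynomial is χ_A(x) = (x + 4)^4, so the eigenvalues are known. The minimal polynomial is
  m_A(x) = Π_λ (x − λ)^{k_λ}
where k_λ is the size of the *largest* Jordan block for λ (equivalently, the smallest k with (A − λI)^k v = 0 for every generalised eigenvector v of λ).

  λ = -4: largest Jordan block has size 3, contributing (x + 4)^3

So m_A(x) = (x + 4)^3 = x^3 + 12*x^2 + 48*x + 64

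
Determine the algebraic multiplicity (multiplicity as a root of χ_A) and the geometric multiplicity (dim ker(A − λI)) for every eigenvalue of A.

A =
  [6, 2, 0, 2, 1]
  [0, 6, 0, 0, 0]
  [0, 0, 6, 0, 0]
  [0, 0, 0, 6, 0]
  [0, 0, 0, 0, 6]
λ = 6: alg = 5, geom = 4

Step 1 — factor the characteristic polynomial to read off the algebraic multiplicities:
  χ_A(x) = (x - 6)^5

Step 2 — compute geometric multiplicities via the rank-nullity identity g(λ) = n − rank(A − λI):
  rank(A − (6)·I) = 1, so dim ker(A − (6)·I) = n − 1 = 4

Summary:
  λ = 6: algebraic multiplicity = 5, geometric multiplicity = 4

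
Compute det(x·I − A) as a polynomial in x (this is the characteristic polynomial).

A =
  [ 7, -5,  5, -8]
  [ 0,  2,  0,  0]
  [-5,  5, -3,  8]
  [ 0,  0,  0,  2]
x^4 - 8*x^3 + 24*x^2 - 32*x + 16

Expanding det(x·I − A) (e.g. by cofactor expansion or by noting that A is similar to its Jordan form J, which has the same characteristic polynomial as A) gives
  χ_A(x) = x^4 - 8*x^3 + 24*x^2 - 32*x + 16
which factors as (x - 2)^4. The eigenvalues (with algebraic multiplicities) are λ = 2 with multiplicity 4.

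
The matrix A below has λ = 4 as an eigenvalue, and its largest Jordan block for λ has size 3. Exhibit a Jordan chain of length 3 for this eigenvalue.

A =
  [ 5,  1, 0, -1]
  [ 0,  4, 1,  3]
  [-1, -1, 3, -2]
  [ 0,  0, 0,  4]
A Jordan chain for λ = 4 of length 3:
v_1 = (1, -1, 0, 0)ᵀ
v_2 = (1, 0, -1, 0)ᵀ
v_3 = (1, 0, 0, 0)ᵀ

Let N = A − (4)·I. We want v_3 with N^3 v_3 = 0 but N^2 v_3 ≠ 0; then v_{j-1} := N · v_j for j = 3, …, 2.

Pick v_3 = (1, 0, 0, 0)ᵀ.
Then v_2 = N · v_3 = (1, 0, -1, 0)ᵀ.
Then v_1 = N · v_2 = (1, -1, 0, 0)ᵀ.

Sanity check: (A − (4)·I) v_1 = (0, 0, 0, 0)ᵀ = 0. ✓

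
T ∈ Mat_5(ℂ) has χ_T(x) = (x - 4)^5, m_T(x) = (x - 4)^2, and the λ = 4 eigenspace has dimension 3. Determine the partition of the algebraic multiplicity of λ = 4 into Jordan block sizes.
Block sizes for λ = 4: [2, 2, 1]

Step 1 — from the characteristic polynomial, algebraic multiplicity of λ = 4 is 5. From dim ker(T − (4)·I) = 3, there are exactly 3 Jordan blocks for λ = 4.
Step 2 — from the minimal polynomial, the factor (x − 4)^2 tells us the largest block for λ = 4 has size 2.
Step 3 — with total size 5, 3 blocks, and largest block 2, the block sizes (in nonincreasing order) are [2, 2, 1].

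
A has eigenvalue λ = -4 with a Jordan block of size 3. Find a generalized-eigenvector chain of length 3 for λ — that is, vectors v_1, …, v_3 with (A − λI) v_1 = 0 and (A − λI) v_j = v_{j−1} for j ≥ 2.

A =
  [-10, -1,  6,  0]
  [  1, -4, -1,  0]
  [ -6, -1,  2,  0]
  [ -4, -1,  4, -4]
A Jordan chain for λ = -4 of length 3:
v_1 = (-1, 0, -1, -1)ᵀ
v_2 = (-6, 1, -6, -4)ᵀ
v_3 = (1, 0, 0, 0)ᵀ

Let N = A − (-4)·I. We want v_3 with N^3 v_3 = 0 but N^2 v_3 ≠ 0; then v_{j-1} := N · v_j for j = 3, …, 2.

Pick v_3 = (1, 0, 0, 0)ᵀ.
Then v_2 = N · v_3 = (-6, 1, -6, -4)ᵀ.
Then v_1 = N · v_2 = (-1, 0, -1, -1)ᵀ.

Sanity check: (A − (-4)·I) v_1 = (0, 0, 0, 0)ᵀ = 0. ✓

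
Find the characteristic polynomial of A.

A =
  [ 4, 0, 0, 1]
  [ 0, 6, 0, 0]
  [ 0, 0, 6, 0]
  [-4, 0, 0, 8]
x^4 - 24*x^3 + 216*x^2 - 864*x + 1296

Expanding det(x·I − A) (e.g. by cofactor expansion or by noting that A is similar to its Jordan form J, which has the same characteristic polynomial as A) gives
  χ_A(x) = x^4 - 24*x^3 + 216*x^2 - 864*x + 1296
which factors as (x - 6)^4. The eigenvalues (with algebraic multiplicities) are λ = 6 with multiplicity 4.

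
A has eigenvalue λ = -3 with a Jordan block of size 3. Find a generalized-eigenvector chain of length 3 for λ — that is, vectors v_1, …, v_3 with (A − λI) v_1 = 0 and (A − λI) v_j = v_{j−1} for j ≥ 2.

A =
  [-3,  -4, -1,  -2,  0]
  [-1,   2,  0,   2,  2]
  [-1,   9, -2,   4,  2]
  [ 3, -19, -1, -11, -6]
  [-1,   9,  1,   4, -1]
A Jordan chain for λ = -3 of length 3:
v_1 = (-1, -1, 0, 2, 0)ᵀ
v_2 = (0, -1, -1, 3, -1)ᵀ
v_3 = (1, 0, 0, 0, 0)ᵀ

Let N = A − (-3)·I. We want v_3 with N^3 v_3 = 0 but N^2 v_3 ≠ 0; then v_{j-1} := N · v_j for j = 3, …, 2.

Pick v_3 = (1, 0, 0, 0, 0)ᵀ.
Then v_2 = N · v_3 = (0, -1, -1, 3, -1)ᵀ.
Then v_1 = N · v_2 = (-1, -1, 0, 2, 0)ᵀ.

Sanity check: (A − (-3)·I) v_1 = (0, 0, 0, 0, 0)ᵀ = 0. ✓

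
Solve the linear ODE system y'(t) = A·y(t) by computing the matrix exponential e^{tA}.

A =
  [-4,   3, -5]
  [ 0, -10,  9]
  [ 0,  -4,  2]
e^{tA} =
  [exp(-4*t), t^2*exp(-4*t) + 3*t*exp(-4*t), -3*t^2*exp(-4*t)/2 - 5*t*exp(-4*t)]
  [0, -6*t*exp(-4*t) + exp(-4*t), 9*t*exp(-4*t)]
  [0, -4*t*exp(-4*t), 6*t*exp(-4*t) + exp(-4*t)]

Strategy: write A = P · J · P⁻¹ where J is a Jordan canonical form, so e^{tA} = P · e^{tJ} · P⁻¹, and e^{tJ} can be computed block-by-block.

A has Jordan form
J =
  [-4,  1,  0]
  [ 0, -4,  1]
  [ 0,  0, -4]
(up to reordering of blocks).

Per-block formulas:
  For a 3×3 Jordan block J_3(-4): exp(t · J_3(-4)) = e^(-4t)·(I + t·N + (t^2/2)·N^2), where N is the 3×3 nilpotent shift.

After assembling e^{tJ} and conjugating by P, we get:

e^{tA} =
  [exp(-4*t), t^2*exp(-4*t) + 3*t*exp(-4*t), -3*t^2*exp(-4*t)/2 - 5*t*exp(-4*t)]
  [0, -6*t*exp(-4*t) + exp(-4*t), 9*t*exp(-4*t)]
  [0, -4*t*exp(-4*t), 6*t*exp(-4*t) + exp(-4*t)]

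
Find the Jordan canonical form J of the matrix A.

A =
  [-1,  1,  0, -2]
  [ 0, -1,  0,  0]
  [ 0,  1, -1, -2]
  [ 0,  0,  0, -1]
J_2(-1) ⊕ J_1(-1) ⊕ J_1(-1)

The characteristic polynomial is
  det(x·I − A) = x^4 + 4*x^3 + 6*x^2 + 4*x + 1 = (x + 1)^4

Eigenvalues and multiplicities (the geometric multiplicity of λ is n − rank(A − λI), which equals the number of Jordan blocks for λ):
  λ = -1: algebraic multiplicity = 4, geometric multiplicity = 3

Determining the block sizes for each eigenvalue:
  λ = -1: 3 blocks summing to 4 forces exactly one block of size 2 and the rest size 1 → block sizes [2, 1, 1]

Assembling the blocks gives a Jordan form
J =
  [-1,  1,  0,  0]
  [ 0, -1,  0,  0]
  [ 0,  0, -1,  0]
  [ 0,  0,  0, -1]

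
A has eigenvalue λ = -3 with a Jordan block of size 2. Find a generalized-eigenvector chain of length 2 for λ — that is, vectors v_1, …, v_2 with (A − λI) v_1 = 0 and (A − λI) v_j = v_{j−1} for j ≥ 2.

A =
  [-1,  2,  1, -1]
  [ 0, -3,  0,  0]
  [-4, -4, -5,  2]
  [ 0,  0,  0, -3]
A Jordan chain for λ = -3 of length 2:
v_1 = (2, 0, -4, 0)ᵀ
v_2 = (1, 0, 0, 0)ᵀ

Let N = A − (-3)·I. We want v_2 with N^2 v_2 = 0 but N^1 v_2 ≠ 0; then v_{j-1} := N · v_j for j = 2, …, 2.

Pick v_2 = (1, 0, 0, 0)ᵀ.
Then v_1 = N · v_2 = (2, 0, -4, 0)ᵀ.

Sanity check: (A − (-3)·I) v_1 = (0, 0, 0, 0)ᵀ = 0. ✓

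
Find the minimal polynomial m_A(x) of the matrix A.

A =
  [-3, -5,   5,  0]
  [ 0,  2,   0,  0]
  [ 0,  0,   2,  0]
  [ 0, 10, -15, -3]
x^2 + x - 6

The characteristic polynomial is χ_A(x) = (x - 2)^2*(x + 3)^2, so the eigenvalues are known. The minimal polynomial is
  m_A(x) = Π_λ (x − λ)^{k_λ}
where k_λ is the size of the *largest* Jordan block for λ (equivalently, the smallest k with (A − λI)^k v = 0 for every generalised eigenvector v of λ).

  λ = -3: largest Jordan block has size 1, contributing (x + 3)
  λ = 2: largest Jordan block has size 1, contributing (x − 2)

So m_A(x) = (x - 2)*(x + 3) = x^2 + x - 6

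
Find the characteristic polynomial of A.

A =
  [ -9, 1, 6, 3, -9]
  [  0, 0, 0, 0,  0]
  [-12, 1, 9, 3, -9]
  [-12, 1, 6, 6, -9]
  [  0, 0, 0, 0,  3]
x^5 - 9*x^4 + 27*x^3 - 27*x^2

Expanding det(x·I − A) (e.g. by cofactor expansion or by noting that A is similar to its Jordan form J, which has the same characteristic polynomial as A) gives
  χ_A(x) = x^5 - 9*x^4 + 27*x^3 - 27*x^2
which factors as x^2*(x - 3)^3. The eigenvalues (with algebraic multiplicities) are λ = 0 with multiplicity 2, λ = 3 with multiplicity 3.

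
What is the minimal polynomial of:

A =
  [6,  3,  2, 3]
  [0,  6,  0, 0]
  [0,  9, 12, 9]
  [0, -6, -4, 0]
x^2 - 12*x + 36

The characteristic polynomial is χ_A(x) = (x - 6)^4, so the eigenvalues are known. The minimal polynomial is
  m_A(x) = Π_λ (x − λ)^{k_λ}
where k_λ is the size of the *largest* Jordan block for λ (equivalently, the smallest k with (A − λI)^k v = 0 for every generalised eigenvector v of λ).

  λ = 6: largest Jordan block has size 2, contributing (x − 6)^2

So m_A(x) = (x - 6)^2 = x^2 - 12*x + 36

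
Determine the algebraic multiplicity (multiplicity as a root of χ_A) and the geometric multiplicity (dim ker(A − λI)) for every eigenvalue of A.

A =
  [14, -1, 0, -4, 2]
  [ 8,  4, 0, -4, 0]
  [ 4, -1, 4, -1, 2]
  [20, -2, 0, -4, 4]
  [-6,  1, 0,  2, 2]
λ = 4: alg = 5, geom = 3

Step 1 — factor the characteristic polynomial to read off the algebraic multiplicities:
  χ_A(x) = (x - 4)^5

Step 2 — compute geometric multiplicities via the rank-nullity identity g(λ) = n − rank(A − λI):
  rank(A − (4)·I) = 2, so dim ker(A − (4)·I) = n − 2 = 3

Summary:
  λ = 4: algebraic multiplicity = 5, geometric multiplicity = 3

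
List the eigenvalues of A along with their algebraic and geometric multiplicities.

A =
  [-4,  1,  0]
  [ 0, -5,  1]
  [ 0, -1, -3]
λ = -4: alg = 3, geom = 1

Step 1 — factor the characteristic polynomial to read off the algebraic multiplicities:
  χ_A(x) = (x + 4)^3

Step 2 — compute geometric multiplicities via the rank-nullity identity g(λ) = n − rank(A − λI):
  rank(A − (-4)·I) = 2, so dim ker(A − (-4)·I) = n − 2 = 1

Summary:
  λ = -4: algebraic multiplicity = 3, geometric multiplicity = 1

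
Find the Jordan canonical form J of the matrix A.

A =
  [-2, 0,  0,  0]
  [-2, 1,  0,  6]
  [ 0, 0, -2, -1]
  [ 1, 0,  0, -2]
J_3(-2) ⊕ J_1(1)

The characteristic polynomial is
  det(x·I − A) = x^4 + 5*x^3 + 6*x^2 - 4*x - 8 = (x - 1)*(x + 2)^3

Eigenvalues and multiplicities (the geometric multiplicity of λ is n − rank(A − λI), which equals the number of Jordan blocks for λ):
  λ = -2: algebraic multiplicity = 3, geometric multiplicity = 1
  λ = 1: algebraic multiplicity = 1, geometric multiplicity = 1

Determining the block sizes for each eigenvalue:
  λ = -2: one block (gm = 1), so the single block has size am = 3 → block sizes [3]
  λ = 1: one block (gm = 1), so the single block has size am = 1 → block sizes [1]

Assembling the blocks gives a Jordan form
J =
  [-2,  1,  0, 0]
  [ 0, -2,  1, 0]
  [ 0,  0, -2, 0]
  [ 0,  0,  0, 1]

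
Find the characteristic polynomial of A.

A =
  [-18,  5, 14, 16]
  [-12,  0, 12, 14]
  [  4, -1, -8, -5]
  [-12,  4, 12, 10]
x^4 + 16*x^3 + 96*x^2 + 256*x + 256

Expanding det(x·I − A) (e.g. by cofactor expansion or by noting that A is similar to its Jordan form J, which has the same characteristic polynomial as A) gives
  χ_A(x) = x^4 + 16*x^3 + 96*x^2 + 256*x + 256
which factors as (x + 4)^4. The eigenvalues (with algebraic multiplicities) are λ = -4 with multiplicity 4.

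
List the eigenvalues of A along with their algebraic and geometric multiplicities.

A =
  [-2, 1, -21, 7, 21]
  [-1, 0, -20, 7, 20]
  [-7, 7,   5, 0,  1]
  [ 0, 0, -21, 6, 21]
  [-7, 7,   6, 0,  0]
λ = -1: alg = 3, geom = 1; λ = 6: alg = 2, geom = 2

Step 1 — factor the characteristic polynomial to read off the algebraic multiplicities:
  χ_A(x) = (x - 6)^2*(x + 1)^3

Step 2 — compute geometric multiplicities via the rank-nullity identity g(λ) = n − rank(A − λI):
  rank(A − (-1)·I) = 4, so dim ker(A − (-1)·I) = n − 4 = 1
  rank(A − (6)·I) = 3, so dim ker(A − (6)·I) = n − 3 = 2

Summary:
  λ = -1: algebraic multiplicity = 3, geometric multiplicity = 1
  λ = 6: algebraic multiplicity = 2, geometric multiplicity = 2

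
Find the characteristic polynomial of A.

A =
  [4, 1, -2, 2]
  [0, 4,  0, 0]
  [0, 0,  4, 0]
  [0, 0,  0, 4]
x^4 - 16*x^3 + 96*x^2 - 256*x + 256

Expanding det(x·I − A) (e.g. by cofactor expansion or by noting that A is similar to its Jordan form J, which has the same characteristic polynomial as A) gives
  χ_A(x) = x^4 - 16*x^3 + 96*x^2 - 256*x + 256
which factors as (x - 4)^4. The eigenvalues (with algebraic multiplicities) are λ = 4 with multiplicity 4.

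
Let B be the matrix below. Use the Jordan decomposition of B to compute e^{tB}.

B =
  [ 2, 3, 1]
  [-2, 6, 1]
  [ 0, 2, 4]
e^{tB} =
  [-t^2*exp(4*t) - 2*t*exp(4*t) + exp(4*t), t^2*exp(4*t) + 3*t*exp(4*t), t^2*exp(4*t)/2 + t*exp(4*t)]
  [-2*t*exp(4*t), 2*t*exp(4*t) + exp(4*t), t*exp(4*t)]
  [-2*t^2*exp(4*t), 2*t^2*exp(4*t) + 2*t*exp(4*t), t^2*exp(4*t) + exp(4*t)]

Strategy: write B = P · J · P⁻¹ where J is a Jordan canonical form, so e^{tB} = P · e^{tJ} · P⁻¹, and e^{tJ} can be computed block-by-block.

B has Jordan form
J =
  [4, 1, 0]
  [0, 4, 1]
  [0, 0, 4]
(up to reordering of blocks).

Per-block formulas:
  For a 3×3 Jordan block J_3(4): exp(t · J_3(4)) = e^(4t)·(I + t·N + (t^2/2)·N^2), where N is the 3×3 nilpotent shift.

After assembling e^{tJ} and conjugating by P, we get:

e^{tB} =
  [-t^2*exp(4*t) - 2*t*exp(4*t) + exp(4*t), t^2*exp(4*t) + 3*t*exp(4*t), t^2*exp(4*t)/2 + t*exp(4*t)]
  [-2*t*exp(4*t), 2*t*exp(4*t) + exp(4*t), t*exp(4*t)]
  [-2*t^2*exp(4*t), 2*t^2*exp(4*t) + 2*t*exp(4*t), t^2*exp(4*t) + exp(4*t)]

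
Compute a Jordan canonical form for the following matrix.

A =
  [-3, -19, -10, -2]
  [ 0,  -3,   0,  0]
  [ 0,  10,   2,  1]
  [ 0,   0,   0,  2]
J_2(-3) ⊕ J_2(2)

The characteristic polynomial is
  det(x·I − A) = x^4 + 2*x^3 - 11*x^2 - 12*x + 36 = (x - 2)^2*(x + 3)^2

Eigenvalues and multiplicities (the geometric multiplicity of λ is n − rank(A − λI), which equals the number of Jordan blocks for λ):
  λ = -3: algebraic multiplicity = 2, geometric multiplicity = 1
  λ = 2: algebraic multiplicity = 2, geometric multiplicity = 1

Determining the block sizes for each eigenvalue:
  λ = -3: one block (gm = 1), so the single block has size am = 2 → block sizes [2]
  λ = 2: one block (gm = 1), so the single block has size am = 2 → block sizes [2]

Assembling the blocks gives a Jordan form
J =
  [-3,  1, 0, 0]
  [ 0, -3, 0, 0]
  [ 0,  0, 2, 1]
  [ 0,  0, 0, 2]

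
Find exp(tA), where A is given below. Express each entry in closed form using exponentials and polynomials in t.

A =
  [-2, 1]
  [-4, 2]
e^{tA} =
  [1 - 2*t, t]
  [-4*t, 2*t + 1]

Strategy: write A = P · J · P⁻¹ where J is a Jordan canonical form, so e^{tA} = P · e^{tJ} · P⁻¹, and e^{tJ} can be computed block-by-block.

A has Jordan form
J =
  [0, 1]
  [0, 0]
(up to reordering of blocks).

Per-block formulas:
  For a 2×2 Jordan block J_2(0): exp(t · J_2(0)) = e^(0t)·(I + t·N), where N is the 2×2 nilpotent shift.

After assembling e^{tJ} and conjugating by P, we get:

e^{tA} =
  [1 - 2*t, t]
  [-4*t, 2*t + 1]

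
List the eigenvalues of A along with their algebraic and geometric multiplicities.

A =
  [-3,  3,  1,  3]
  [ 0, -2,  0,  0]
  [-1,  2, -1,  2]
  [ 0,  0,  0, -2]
λ = -2: alg = 4, geom = 2

Step 1 — factor the characteristic polynomial to read off the algebraic multiplicities:
  χ_A(x) = (x + 2)^4

Step 2 — compute geometric multiplicities via the rank-nullity identity g(λ) = n − rank(A − λI):
  rank(A − (-2)·I) = 2, so dim ker(A − (-2)·I) = n − 2 = 2

Summary:
  λ = -2: algebraic multiplicity = 4, geometric multiplicity = 2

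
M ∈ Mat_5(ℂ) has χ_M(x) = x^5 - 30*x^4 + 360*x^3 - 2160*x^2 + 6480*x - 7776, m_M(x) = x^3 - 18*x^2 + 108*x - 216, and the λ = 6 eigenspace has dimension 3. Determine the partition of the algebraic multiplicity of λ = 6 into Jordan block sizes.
Block sizes for λ = 6: [3, 1, 1]

Step 1 — from the characteristic polynomial, algebraic multiplicity of λ = 6 is 5. From dim ker(M − (6)·I) = 3, there are exactly 3 Jordan blocks for λ = 6.
Step 2 — from the minimal polynomial, the factor (x − 6)^3 tells us the largest block for λ = 6 has size 3.
Step 3 — with total size 5, 3 blocks, and largest block 3, the block sizes (in nonincreasing order) are [3, 1, 1].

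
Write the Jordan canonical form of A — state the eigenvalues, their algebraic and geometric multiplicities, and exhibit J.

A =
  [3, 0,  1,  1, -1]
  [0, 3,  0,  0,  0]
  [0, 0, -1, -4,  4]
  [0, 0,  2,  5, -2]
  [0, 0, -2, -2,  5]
J_2(3) ⊕ J_1(3) ⊕ J_1(3) ⊕ J_1(3)

The characteristic polynomial is
  det(x·I − A) = x^5 - 15*x^4 + 90*x^3 - 270*x^2 + 405*x - 243 = (x - 3)^5

Eigenvalues and multiplicities (the geometric multiplicity of λ is n − rank(A − λI), which equals the number of Jordan blocks for λ):
  λ = 3: algebraic multiplicity = 5, geometric multiplicity = 4

Determining the block sizes for each eigenvalue:
  λ = 3: 4 blocks summing to 5 forces exactly one block of size 2 and the rest size 1 → block sizes [2, 1, 1, 1]

Assembling the blocks gives a Jordan form
J =
  [3, 1, 0, 0, 0]
  [0, 3, 0, 0, 0]
  [0, 0, 3, 0, 0]
  [0, 0, 0, 3, 0]
  [0, 0, 0, 0, 3]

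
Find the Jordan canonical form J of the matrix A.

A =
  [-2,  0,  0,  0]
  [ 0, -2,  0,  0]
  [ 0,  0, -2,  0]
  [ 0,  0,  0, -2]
J_1(-2) ⊕ J_1(-2) ⊕ J_1(-2) ⊕ J_1(-2)

The characteristic polynomial is
  det(x·I − A) = x^4 + 8*x^3 + 24*x^2 + 32*x + 16 = (x + 2)^4

Eigenvalues and multiplicities (the geometric multiplicity of λ is n − rank(A − λI), which equals the number of Jordan blocks for λ):
  λ = -2: algebraic multiplicity = 4, geometric multiplicity = 4

Determining the block sizes for each eigenvalue:
  λ = -2: gm = am = 4, so every block has size 1 → block sizes [1, 1, 1, 1]

Assembling the blocks gives a Jordan form
J =
  [-2,  0,  0,  0]
  [ 0, -2,  0,  0]
  [ 0,  0, -2,  0]
  [ 0,  0,  0, -2]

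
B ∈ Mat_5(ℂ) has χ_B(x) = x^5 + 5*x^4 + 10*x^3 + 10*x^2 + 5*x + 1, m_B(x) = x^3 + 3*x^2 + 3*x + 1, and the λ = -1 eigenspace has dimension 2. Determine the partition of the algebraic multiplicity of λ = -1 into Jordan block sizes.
Block sizes for λ = -1: [3, 2]

Step 1 — from the characteristic polynomial, algebraic multiplicity of λ = -1 is 5. From dim ker(B − (-1)·I) = 2, there are exactly 2 Jordan blocks for λ = -1.
Step 2 — from the minimal polynomial, the factor (x + 1)^3 tells us the largest block for λ = -1 has size 3.
Step 3 — with total size 5, 2 blocks, and largest block 3, the block sizes (in nonincreasing order) are [3, 2].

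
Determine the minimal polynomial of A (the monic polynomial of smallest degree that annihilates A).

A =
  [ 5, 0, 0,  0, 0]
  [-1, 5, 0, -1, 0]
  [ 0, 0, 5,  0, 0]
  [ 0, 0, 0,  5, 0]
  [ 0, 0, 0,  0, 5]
x^2 - 10*x + 25

The characteristic polynomial is χ_A(x) = (x - 5)^5, so the eigenvalues are known. The minimal polynomial is
  m_A(x) = Π_λ (x − λ)^{k_λ}
where k_λ is the size of the *largest* Jordan block for λ (equivalently, the smallest k with (A − λI)^k v = 0 for every generalised eigenvector v of λ).

  λ = 5: largest Jordan block has size 2, contributing (x − 5)^2

So m_A(x) = (x - 5)^2 = x^2 - 10*x + 25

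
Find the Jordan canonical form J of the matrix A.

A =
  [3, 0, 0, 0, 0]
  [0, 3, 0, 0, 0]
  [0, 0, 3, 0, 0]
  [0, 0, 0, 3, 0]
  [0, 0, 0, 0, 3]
J_1(3) ⊕ J_1(3) ⊕ J_1(3) ⊕ J_1(3) ⊕ J_1(3)

The characteristic polynomial is
  det(x·I − A) = x^5 - 15*x^4 + 90*x^3 - 270*x^2 + 405*x - 243 = (x - 3)^5

Eigenvalues and multiplicities (the geometric multiplicity of λ is n − rank(A − λI), which equals the number of Jordan blocks for λ):
  λ = 3: algebraic multiplicity = 5, geometric multiplicity = 5

Determining the block sizes for each eigenvalue:
  λ = 3: gm = am = 5, so every block has size 1 → block sizes [1, 1, 1, 1, 1]

Assembling the blocks gives a Jordan form
J =
  [3, 0, 0, 0, 0]
  [0, 3, 0, 0, 0]
  [0, 0, 3, 0, 0]
  [0, 0, 0, 3, 0]
  [0, 0, 0, 0, 3]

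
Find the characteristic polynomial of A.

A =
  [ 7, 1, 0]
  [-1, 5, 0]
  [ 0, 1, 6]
x^3 - 18*x^2 + 108*x - 216

Expanding det(x·I − A) (e.g. by cofactor expansion or by noting that A is similar to its Jordan form J, which has the same characteristic polynomial as A) gives
  χ_A(x) = x^3 - 18*x^2 + 108*x - 216
which factors as (x - 6)^3. The eigenvalues (with algebraic multiplicities) are λ = 6 with multiplicity 3.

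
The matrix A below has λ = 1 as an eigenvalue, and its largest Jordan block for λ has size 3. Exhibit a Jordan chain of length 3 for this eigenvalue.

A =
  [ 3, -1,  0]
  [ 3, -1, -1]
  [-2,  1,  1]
A Jordan chain for λ = 1 of length 3:
v_1 = (1, 2, -1)ᵀ
v_2 = (2, 3, -2)ᵀ
v_3 = (1, 0, 0)ᵀ

Let N = A − (1)·I. We want v_3 with N^3 v_3 = 0 but N^2 v_3 ≠ 0; then v_{j-1} := N · v_j for j = 3, …, 2.

Pick v_3 = (1, 0, 0)ᵀ.
Then v_2 = N · v_3 = (2, 3, -2)ᵀ.
Then v_1 = N · v_2 = (1, 2, -1)ᵀ.

Sanity check: (A − (1)·I) v_1 = (0, 0, 0)ᵀ = 0. ✓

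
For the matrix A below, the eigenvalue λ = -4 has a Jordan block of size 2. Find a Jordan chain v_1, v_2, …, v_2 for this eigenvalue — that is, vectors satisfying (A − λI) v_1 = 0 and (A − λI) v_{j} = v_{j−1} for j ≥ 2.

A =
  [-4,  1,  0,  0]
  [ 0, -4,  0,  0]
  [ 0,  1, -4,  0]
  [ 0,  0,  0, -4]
A Jordan chain for λ = -4 of length 2:
v_1 = (1, 0, 1, 0)ᵀ
v_2 = (0, 1, 0, 0)ᵀ

Let N = A − (-4)·I. We want v_2 with N^2 v_2 = 0 but N^1 v_2 ≠ 0; then v_{j-1} := N · v_j for j = 2, …, 2.

Pick v_2 = (0, 1, 0, 0)ᵀ.
Then v_1 = N · v_2 = (1, 0, 1, 0)ᵀ.

Sanity check: (A − (-4)·I) v_1 = (0, 0, 0, 0)ᵀ = 0. ✓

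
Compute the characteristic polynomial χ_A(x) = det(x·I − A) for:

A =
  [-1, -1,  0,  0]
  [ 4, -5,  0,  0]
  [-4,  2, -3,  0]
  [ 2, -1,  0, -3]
x^4 + 12*x^3 + 54*x^2 + 108*x + 81

Expanding det(x·I − A) (e.g. by cofactor expansion or by noting that A is similar to its Jordan form J, which has the same characteristic polynomial as A) gives
  χ_A(x) = x^4 + 12*x^3 + 54*x^2 + 108*x + 81
which factors as (x + 3)^4. The eigenvalues (with algebraic multiplicities) are λ = -3 with multiplicity 4.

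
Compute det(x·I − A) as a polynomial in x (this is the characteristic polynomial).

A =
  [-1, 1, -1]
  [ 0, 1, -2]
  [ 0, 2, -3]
x^3 + 3*x^2 + 3*x + 1

Expanding det(x·I − A) (e.g. by cofactor expansion or by noting that A is similar to its Jordan form J, which has the same characteristic polynomial as A) gives
  χ_A(x) = x^3 + 3*x^2 + 3*x + 1
which factors as (x + 1)^3. The eigenvalues (with algebraic multiplicities) are λ = -1 with multiplicity 3.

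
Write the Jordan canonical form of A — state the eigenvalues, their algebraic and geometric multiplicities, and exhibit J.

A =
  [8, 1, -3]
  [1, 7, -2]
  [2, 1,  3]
J_3(6)

The characteristic polynomial is
  det(x·I − A) = x^3 - 18*x^2 + 108*x - 216 = (x - 6)^3

Eigenvalues and multiplicities (the geometric multiplicity of λ is n − rank(A − λI), which equals the number of Jordan blocks for λ):
  λ = 6: algebraic multiplicity = 3, geometric multiplicity = 1

Determining the block sizes for each eigenvalue:
  λ = 6: one block (gm = 1), so the single block has size am = 3 → block sizes [3]

Assembling the blocks gives a Jordan form
J =
  [6, 1, 0]
  [0, 6, 1]
  [0, 0, 6]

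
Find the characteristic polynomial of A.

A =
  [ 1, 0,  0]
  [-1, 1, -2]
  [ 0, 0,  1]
x^3 - 3*x^2 + 3*x - 1

Expanding det(x·I − A) (e.g. by cofactor expansion or by noting that A is similar to its Jordan form J, which has the same characteristic polynomial as A) gives
  χ_A(x) = x^3 - 3*x^2 + 3*x - 1
which factors as (x - 1)^3. The eigenvalues (with algebraic multiplicities) are λ = 1 with multiplicity 3.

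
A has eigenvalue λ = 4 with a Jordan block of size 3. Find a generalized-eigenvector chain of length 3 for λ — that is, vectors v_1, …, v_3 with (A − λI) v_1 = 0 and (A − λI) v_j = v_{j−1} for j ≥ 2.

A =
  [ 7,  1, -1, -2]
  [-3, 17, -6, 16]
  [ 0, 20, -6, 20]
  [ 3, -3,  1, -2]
A Jordan chain for λ = 4 of length 3:
v_1 = (2, -2, 0, 2)ᵀ
v_2 = (1, 13, 20, -3)ᵀ
v_3 = (0, 1, 0, 0)ᵀ

Let N = A − (4)·I. We want v_3 with N^3 v_3 = 0 but N^2 v_3 ≠ 0; then v_{j-1} := N · v_j for j = 3, …, 2.

Pick v_3 = (0, 1, 0, 0)ᵀ.
Then v_2 = N · v_3 = (1, 13, 20, -3)ᵀ.
Then v_1 = N · v_2 = (2, -2, 0, 2)ᵀ.

Sanity check: (A − (4)·I) v_1 = (0, 0, 0, 0)ᵀ = 0. ✓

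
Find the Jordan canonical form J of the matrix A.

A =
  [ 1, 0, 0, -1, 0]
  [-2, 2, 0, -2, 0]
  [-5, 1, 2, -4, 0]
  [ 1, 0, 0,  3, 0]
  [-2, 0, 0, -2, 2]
J_3(2) ⊕ J_1(2) ⊕ J_1(2)

The characteristic polynomial is
  det(x·I − A) = x^5 - 10*x^4 + 40*x^3 - 80*x^2 + 80*x - 32 = (x - 2)^5

Eigenvalues and multiplicities (the geometric multiplicity of λ is n − rank(A − λI), which equals the number of Jordan blocks for λ):
  λ = 2: algebraic multiplicity = 5, geometric multiplicity = 3

Determining the block sizes for each eigenvalue:
  λ = 2: with am = 5 and gm = 3, the partition is not yet determined (e.g. several partitions of 5 into 3 parts exist). Let N = A − (2)·I. Computing rank(N^1) = 2, rank(N^2) = 1, rank(N^3) = 0; the number of blocks of size ≥ j is rank(N^{j−1}) − rank(N^j), giving [3, 1, 1]. So we have 1 block(s) of size 3, 2 block(s) of size 1 → block sizes [3, 1, 1]

Assembling the blocks gives a Jordan form
J =
  [2, 1, 0, 0, 0]
  [0, 2, 1, 0, 0]
  [0, 0, 2, 0, 0]
  [0, 0, 0, 2, 0]
  [0, 0, 0, 0, 2]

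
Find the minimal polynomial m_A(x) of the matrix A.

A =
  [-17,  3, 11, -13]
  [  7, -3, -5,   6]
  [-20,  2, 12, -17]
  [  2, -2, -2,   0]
x^2 + 4*x + 4

The characteristic polynomial is χ_A(x) = (x + 2)^4, so the eigenvalues are known. The minimal polynomial is
  m_A(x) = Π_λ (x − λ)^{k_λ}
where k_λ is the size of the *largest* Jordan block for λ (equivalently, the smallest k with (A − λI)^k v = 0 for every generalised eigenvector v of λ).

  λ = -2: largest Jordan block has size 2, contributing (x + 2)^2

So m_A(x) = (x + 2)^2 = x^2 + 4*x + 4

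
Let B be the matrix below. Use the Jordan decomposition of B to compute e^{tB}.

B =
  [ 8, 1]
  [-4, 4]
e^{tB} =
  [2*t*exp(6*t) + exp(6*t), t*exp(6*t)]
  [-4*t*exp(6*t), -2*t*exp(6*t) + exp(6*t)]

Strategy: write B = P · J · P⁻¹ where J is a Jordan canonical form, so e^{tB} = P · e^{tJ} · P⁻¹, and e^{tJ} can be computed block-by-block.

B has Jordan form
J =
  [6, 1]
  [0, 6]
(up to reordering of blocks).

Per-block formulas:
  For a 2×2 Jordan block J_2(6): exp(t · J_2(6)) = e^(6t)·(I + t·N), where N is the 2×2 nilpotent shift.

After assembling e^{tJ} and conjugating by P, we get:

e^{tB} =
  [2*t*exp(6*t) + exp(6*t), t*exp(6*t)]
  [-4*t*exp(6*t), -2*t*exp(6*t) + exp(6*t)]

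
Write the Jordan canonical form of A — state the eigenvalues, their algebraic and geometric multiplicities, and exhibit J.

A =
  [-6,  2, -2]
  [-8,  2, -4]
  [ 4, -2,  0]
J_1(-2) ⊕ J_1(-2) ⊕ J_1(0)

The characteristic polynomial is
  det(x·I − A) = x^3 + 4*x^2 + 4*x = x*(x + 2)^2

Eigenvalues and multiplicities (the geometric multiplicity of λ is n − rank(A − λI), which equals the number of Jordan blocks for λ):
  λ = -2: algebraic multiplicity = 2, geometric multiplicity = 2
  λ = 0: algebraic multiplicity = 1, geometric multiplicity = 1

Determining the block sizes for each eigenvalue:
  λ = -2: gm = am = 2, so every block has size 1 → block sizes [1, 1]
  λ = 0: one block (gm = 1), so the single block has size am = 1 → block sizes [1]

Assembling the blocks gives a Jordan form
J =
  [-2,  0, 0]
  [ 0, -2, 0]
  [ 0,  0, 0]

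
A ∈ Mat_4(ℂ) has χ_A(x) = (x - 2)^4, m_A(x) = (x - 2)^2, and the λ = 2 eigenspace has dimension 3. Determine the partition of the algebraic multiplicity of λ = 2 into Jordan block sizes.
Block sizes for λ = 2: [2, 1, 1]

Step 1 — from the characteristic polynomial, algebraic multiplicity of λ = 2 is 4. From dim ker(A − (2)·I) = 3, there are exactly 3 Jordan blocks for λ = 2.
Step 2 — from the minimal polynomial, the factor (x − 2)^2 tells us the largest block for λ = 2 has size 2.
Step 3 — with total size 4, 3 blocks, and largest block 2, the block sizes (in nonincreasing order) are [2, 1, 1].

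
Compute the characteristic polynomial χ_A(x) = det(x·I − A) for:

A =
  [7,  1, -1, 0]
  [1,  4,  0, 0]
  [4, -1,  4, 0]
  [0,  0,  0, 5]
x^4 - 20*x^3 + 150*x^2 - 500*x + 625

Expanding det(x·I − A) (e.g. by cofactor expansion or by noting that A is similar to its Jordan form J, which has the same characteristic polynomial as A) gives
  χ_A(x) = x^4 - 20*x^3 + 150*x^2 - 500*x + 625
which factors as (x - 5)^4. The eigenvalues (with algebraic multiplicities) are λ = 5 with multiplicity 4.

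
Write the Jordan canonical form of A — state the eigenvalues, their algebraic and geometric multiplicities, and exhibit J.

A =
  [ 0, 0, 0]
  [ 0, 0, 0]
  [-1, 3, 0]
J_2(0) ⊕ J_1(0)

The characteristic polynomial is
  det(x·I − A) = x^3

Eigenvalues and multiplicities (the geometric multiplicity of λ is n − rank(A − λI), which equals the number of Jordan blocks for λ):
  λ = 0: algebraic multiplicity = 3, geometric multiplicity = 2

Determining the block sizes for each eigenvalue:
  λ = 0: 2 blocks summing to 3 forces exactly one block of size 2 and the rest size 1 → block sizes [2, 1]

Assembling the blocks gives a Jordan form
J =
  [0, 1, 0]
  [0, 0, 0]
  [0, 0, 0]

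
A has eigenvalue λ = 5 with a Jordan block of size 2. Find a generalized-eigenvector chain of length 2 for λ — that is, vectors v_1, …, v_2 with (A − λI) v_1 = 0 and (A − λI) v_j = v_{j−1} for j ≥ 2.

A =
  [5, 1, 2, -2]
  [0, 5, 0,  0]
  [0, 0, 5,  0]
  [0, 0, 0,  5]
A Jordan chain for λ = 5 of length 2:
v_1 = (1, 0, 0, 0)ᵀ
v_2 = (0, 1, 0, 0)ᵀ

Let N = A − (5)·I. We want v_2 with N^2 v_2 = 0 but N^1 v_2 ≠ 0; then v_{j-1} := N · v_j for j = 2, …, 2.

Pick v_2 = (0, 1, 0, 0)ᵀ.
Then v_1 = N · v_2 = (1, 0, 0, 0)ᵀ.

Sanity check: (A − (5)·I) v_1 = (0, 0, 0, 0)ᵀ = 0. ✓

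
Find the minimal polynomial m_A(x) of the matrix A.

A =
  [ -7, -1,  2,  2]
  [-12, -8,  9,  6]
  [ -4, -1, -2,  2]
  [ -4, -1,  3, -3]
x^3 + 15*x^2 + 75*x + 125

The characteristic polynomial is χ_A(x) = (x + 5)^4, so the eigenvalues are known. The minimal polynomial is
  m_A(x) = Π_λ (x − λ)^{k_λ}
where k_λ is the size of the *largest* Jordan block for λ (equivalently, the smallest k with (A − λI)^k v = 0 for every generalised eigenvector v of λ).

  λ = -5: largest Jordan block has size 3, contributing (x + 5)^3

So m_A(x) = (x + 5)^3 = x^3 + 15*x^2 + 75*x + 125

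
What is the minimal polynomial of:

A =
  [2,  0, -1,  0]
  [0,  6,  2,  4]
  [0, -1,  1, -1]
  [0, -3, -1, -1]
x^3 - 6*x^2 + 12*x - 8

The characteristic polynomial is χ_A(x) = (x - 2)^4, so the eigenvalues are known. The minimal polynomial is
  m_A(x) = Π_λ (x − λ)^{k_λ}
where k_λ is the size of the *largest* Jordan block for λ (equivalently, the smallest k with (A − λI)^k v = 0 for every generalised eigenvector v of λ).

  λ = 2: largest Jordan block has size 3, contributing (x − 2)^3

So m_A(x) = (x - 2)^3 = x^3 - 6*x^2 + 12*x - 8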